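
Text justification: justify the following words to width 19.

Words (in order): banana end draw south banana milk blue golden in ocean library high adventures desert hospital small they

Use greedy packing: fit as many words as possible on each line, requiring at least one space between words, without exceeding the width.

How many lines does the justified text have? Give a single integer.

Answer: 6

Derivation:
Line 1: ['banana', 'end', 'draw'] (min_width=15, slack=4)
Line 2: ['south', 'banana', 'milk'] (min_width=17, slack=2)
Line 3: ['blue', 'golden', 'in'] (min_width=14, slack=5)
Line 4: ['ocean', 'library', 'high'] (min_width=18, slack=1)
Line 5: ['adventures', 'desert'] (min_width=17, slack=2)
Line 6: ['hospital', 'small', 'they'] (min_width=19, slack=0)
Total lines: 6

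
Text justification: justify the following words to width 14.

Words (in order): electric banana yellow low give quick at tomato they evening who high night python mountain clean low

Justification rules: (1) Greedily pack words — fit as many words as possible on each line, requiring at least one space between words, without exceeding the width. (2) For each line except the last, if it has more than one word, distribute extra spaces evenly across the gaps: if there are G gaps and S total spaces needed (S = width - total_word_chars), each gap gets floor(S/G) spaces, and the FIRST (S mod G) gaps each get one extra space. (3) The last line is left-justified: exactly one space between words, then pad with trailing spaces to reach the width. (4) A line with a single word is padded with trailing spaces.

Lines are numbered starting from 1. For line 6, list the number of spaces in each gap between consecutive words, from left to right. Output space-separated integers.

Line 1: ['electric'] (min_width=8, slack=6)
Line 2: ['banana', 'yellow'] (min_width=13, slack=1)
Line 3: ['low', 'give', 'quick'] (min_width=14, slack=0)
Line 4: ['at', 'tomato', 'they'] (min_width=14, slack=0)
Line 5: ['evening', 'who'] (min_width=11, slack=3)
Line 6: ['high', 'night'] (min_width=10, slack=4)
Line 7: ['python'] (min_width=6, slack=8)
Line 8: ['mountain', 'clean'] (min_width=14, slack=0)
Line 9: ['low'] (min_width=3, slack=11)

Answer: 5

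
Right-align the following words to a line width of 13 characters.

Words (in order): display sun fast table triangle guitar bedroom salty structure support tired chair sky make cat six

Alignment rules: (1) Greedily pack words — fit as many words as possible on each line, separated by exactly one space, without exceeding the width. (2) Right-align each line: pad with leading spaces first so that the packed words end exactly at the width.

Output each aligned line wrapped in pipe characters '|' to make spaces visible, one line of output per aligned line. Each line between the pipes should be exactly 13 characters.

Line 1: ['display', 'sun'] (min_width=11, slack=2)
Line 2: ['fast', 'table'] (min_width=10, slack=3)
Line 3: ['triangle'] (min_width=8, slack=5)
Line 4: ['guitar'] (min_width=6, slack=7)
Line 5: ['bedroom', 'salty'] (min_width=13, slack=0)
Line 6: ['structure'] (min_width=9, slack=4)
Line 7: ['support', 'tired'] (min_width=13, slack=0)
Line 8: ['chair', 'sky'] (min_width=9, slack=4)
Line 9: ['make', 'cat', 'six'] (min_width=12, slack=1)

Answer: |  display sun|
|   fast table|
|     triangle|
|       guitar|
|bedroom salty|
|    structure|
|support tired|
|    chair sky|
| make cat six|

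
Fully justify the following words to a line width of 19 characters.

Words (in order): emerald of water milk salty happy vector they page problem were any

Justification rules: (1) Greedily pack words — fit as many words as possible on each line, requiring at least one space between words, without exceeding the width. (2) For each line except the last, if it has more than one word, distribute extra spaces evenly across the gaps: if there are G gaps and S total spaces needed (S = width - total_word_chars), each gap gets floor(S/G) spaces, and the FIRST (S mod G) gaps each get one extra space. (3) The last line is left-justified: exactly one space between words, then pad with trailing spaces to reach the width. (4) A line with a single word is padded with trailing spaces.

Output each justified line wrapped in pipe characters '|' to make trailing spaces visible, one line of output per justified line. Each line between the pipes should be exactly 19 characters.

Answer: |emerald   of  water|
|milk   salty  happy|
|vector   they  page|
|problem were any   |

Derivation:
Line 1: ['emerald', 'of', 'water'] (min_width=16, slack=3)
Line 2: ['milk', 'salty', 'happy'] (min_width=16, slack=3)
Line 3: ['vector', 'they', 'page'] (min_width=16, slack=3)
Line 4: ['problem', 'were', 'any'] (min_width=16, slack=3)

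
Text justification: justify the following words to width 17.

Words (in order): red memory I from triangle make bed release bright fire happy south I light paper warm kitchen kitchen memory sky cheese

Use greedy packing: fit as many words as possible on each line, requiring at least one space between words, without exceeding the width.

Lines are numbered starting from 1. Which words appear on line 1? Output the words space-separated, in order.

Line 1: ['red', 'memory', 'I', 'from'] (min_width=17, slack=0)
Line 2: ['triangle', 'make', 'bed'] (min_width=17, slack=0)
Line 3: ['release', 'bright'] (min_width=14, slack=3)
Line 4: ['fire', 'happy', 'south'] (min_width=16, slack=1)
Line 5: ['I', 'light', 'paper'] (min_width=13, slack=4)
Line 6: ['warm', 'kitchen'] (min_width=12, slack=5)
Line 7: ['kitchen', 'memory'] (min_width=14, slack=3)
Line 8: ['sky', 'cheese'] (min_width=10, slack=7)

Answer: red memory I from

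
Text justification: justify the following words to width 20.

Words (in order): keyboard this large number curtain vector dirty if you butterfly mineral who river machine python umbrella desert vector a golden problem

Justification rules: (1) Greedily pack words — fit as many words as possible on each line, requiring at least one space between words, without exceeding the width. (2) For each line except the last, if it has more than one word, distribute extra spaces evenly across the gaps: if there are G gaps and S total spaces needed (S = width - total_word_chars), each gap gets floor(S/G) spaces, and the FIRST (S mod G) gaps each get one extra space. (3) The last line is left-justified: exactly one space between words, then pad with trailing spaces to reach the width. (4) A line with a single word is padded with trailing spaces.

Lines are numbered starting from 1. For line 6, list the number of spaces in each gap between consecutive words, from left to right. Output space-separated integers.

Line 1: ['keyboard', 'this', 'large'] (min_width=19, slack=1)
Line 2: ['number', 'curtain'] (min_width=14, slack=6)
Line 3: ['vector', 'dirty', 'if', 'you'] (min_width=19, slack=1)
Line 4: ['butterfly', 'mineral'] (min_width=17, slack=3)
Line 5: ['who', 'river', 'machine'] (min_width=17, slack=3)
Line 6: ['python', 'umbrella'] (min_width=15, slack=5)
Line 7: ['desert', 'vector', 'a'] (min_width=15, slack=5)
Line 8: ['golden', 'problem'] (min_width=14, slack=6)

Answer: 6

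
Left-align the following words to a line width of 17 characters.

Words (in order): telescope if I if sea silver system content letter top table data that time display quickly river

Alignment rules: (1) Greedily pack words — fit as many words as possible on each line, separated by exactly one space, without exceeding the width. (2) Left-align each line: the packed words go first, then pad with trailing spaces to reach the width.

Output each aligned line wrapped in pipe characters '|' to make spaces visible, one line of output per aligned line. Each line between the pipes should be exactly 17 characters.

Line 1: ['telescope', 'if', 'I', 'if'] (min_width=17, slack=0)
Line 2: ['sea', 'silver', 'system'] (min_width=17, slack=0)
Line 3: ['content', 'letter'] (min_width=14, slack=3)
Line 4: ['top', 'table', 'data'] (min_width=14, slack=3)
Line 5: ['that', 'time', 'display'] (min_width=17, slack=0)
Line 6: ['quickly', 'river'] (min_width=13, slack=4)

Answer: |telescope if I if|
|sea silver system|
|content letter   |
|top table data   |
|that time display|
|quickly river    |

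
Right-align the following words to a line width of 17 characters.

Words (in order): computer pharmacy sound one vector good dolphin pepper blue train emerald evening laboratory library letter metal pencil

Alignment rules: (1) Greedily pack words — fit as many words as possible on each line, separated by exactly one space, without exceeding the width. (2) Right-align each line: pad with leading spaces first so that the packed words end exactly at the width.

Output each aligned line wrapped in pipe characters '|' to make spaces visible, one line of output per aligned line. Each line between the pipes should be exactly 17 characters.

Line 1: ['computer', 'pharmacy'] (min_width=17, slack=0)
Line 2: ['sound', 'one', 'vector'] (min_width=16, slack=1)
Line 3: ['good', 'dolphin'] (min_width=12, slack=5)
Line 4: ['pepper', 'blue', 'train'] (min_width=17, slack=0)
Line 5: ['emerald', 'evening'] (min_width=15, slack=2)
Line 6: ['laboratory'] (min_width=10, slack=7)
Line 7: ['library', 'letter'] (min_width=14, slack=3)
Line 8: ['metal', 'pencil'] (min_width=12, slack=5)

Answer: |computer pharmacy|
| sound one vector|
|     good dolphin|
|pepper blue train|
|  emerald evening|
|       laboratory|
|   library letter|
|     metal pencil|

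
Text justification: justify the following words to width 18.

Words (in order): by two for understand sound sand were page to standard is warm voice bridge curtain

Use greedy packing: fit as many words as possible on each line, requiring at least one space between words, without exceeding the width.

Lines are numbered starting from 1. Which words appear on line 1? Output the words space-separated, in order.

Line 1: ['by', 'two', 'for'] (min_width=10, slack=8)
Line 2: ['understand', 'sound'] (min_width=16, slack=2)
Line 3: ['sand', 'were', 'page', 'to'] (min_width=17, slack=1)
Line 4: ['standard', 'is', 'warm'] (min_width=16, slack=2)
Line 5: ['voice', 'bridge'] (min_width=12, slack=6)
Line 6: ['curtain'] (min_width=7, slack=11)

Answer: by two for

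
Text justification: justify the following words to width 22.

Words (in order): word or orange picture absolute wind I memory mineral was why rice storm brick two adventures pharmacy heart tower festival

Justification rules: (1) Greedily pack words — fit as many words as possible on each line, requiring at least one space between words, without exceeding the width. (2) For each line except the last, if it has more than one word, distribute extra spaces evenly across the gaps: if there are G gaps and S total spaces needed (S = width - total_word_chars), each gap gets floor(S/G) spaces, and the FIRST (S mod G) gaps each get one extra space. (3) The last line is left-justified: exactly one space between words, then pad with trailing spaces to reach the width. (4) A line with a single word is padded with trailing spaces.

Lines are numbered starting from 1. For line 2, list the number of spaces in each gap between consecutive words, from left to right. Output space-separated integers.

Answer: 1 1 1

Derivation:
Line 1: ['word', 'or', 'orange', 'picture'] (min_width=22, slack=0)
Line 2: ['absolute', 'wind', 'I', 'memory'] (min_width=22, slack=0)
Line 3: ['mineral', 'was', 'why', 'rice'] (min_width=20, slack=2)
Line 4: ['storm', 'brick', 'two'] (min_width=15, slack=7)
Line 5: ['adventures', 'pharmacy'] (min_width=19, slack=3)
Line 6: ['heart', 'tower', 'festival'] (min_width=20, slack=2)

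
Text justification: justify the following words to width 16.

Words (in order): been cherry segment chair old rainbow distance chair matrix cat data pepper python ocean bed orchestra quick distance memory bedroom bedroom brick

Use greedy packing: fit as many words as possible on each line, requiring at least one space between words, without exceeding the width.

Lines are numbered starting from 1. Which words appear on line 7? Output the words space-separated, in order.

Line 1: ['been', 'cherry'] (min_width=11, slack=5)
Line 2: ['segment', 'chair'] (min_width=13, slack=3)
Line 3: ['old', 'rainbow'] (min_width=11, slack=5)
Line 4: ['distance', 'chair'] (min_width=14, slack=2)
Line 5: ['matrix', 'cat', 'data'] (min_width=15, slack=1)
Line 6: ['pepper', 'python'] (min_width=13, slack=3)
Line 7: ['ocean', 'bed'] (min_width=9, slack=7)
Line 8: ['orchestra', 'quick'] (min_width=15, slack=1)
Line 9: ['distance', 'memory'] (min_width=15, slack=1)
Line 10: ['bedroom', 'bedroom'] (min_width=15, slack=1)
Line 11: ['brick'] (min_width=5, slack=11)

Answer: ocean bed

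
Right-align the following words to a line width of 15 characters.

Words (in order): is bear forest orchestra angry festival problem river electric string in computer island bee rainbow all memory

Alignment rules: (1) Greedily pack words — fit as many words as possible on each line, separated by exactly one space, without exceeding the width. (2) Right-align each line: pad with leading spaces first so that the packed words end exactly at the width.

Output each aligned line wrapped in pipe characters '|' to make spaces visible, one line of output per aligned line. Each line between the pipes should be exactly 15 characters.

Line 1: ['is', 'bear', 'forest'] (min_width=14, slack=1)
Line 2: ['orchestra', 'angry'] (min_width=15, slack=0)
Line 3: ['festival'] (min_width=8, slack=7)
Line 4: ['problem', 'river'] (min_width=13, slack=2)
Line 5: ['electric', 'string'] (min_width=15, slack=0)
Line 6: ['in', 'computer'] (min_width=11, slack=4)
Line 7: ['island', 'bee'] (min_width=10, slack=5)
Line 8: ['rainbow', 'all'] (min_width=11, slack=4)
Line 9: ['memory'] (min_width=6, slack=9)

Answer: | is bear forest|
|orchestra angry|
|       festival|
|  problem river|
|electric string|
|    in computer|
|     island bee|
|    rainbow all|
|         memory|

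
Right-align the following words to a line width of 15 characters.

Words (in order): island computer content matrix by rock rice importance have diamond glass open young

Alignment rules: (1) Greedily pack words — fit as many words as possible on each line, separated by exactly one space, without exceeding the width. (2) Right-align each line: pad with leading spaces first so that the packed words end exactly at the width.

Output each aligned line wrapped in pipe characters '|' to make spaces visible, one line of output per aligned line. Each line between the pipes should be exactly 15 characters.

Answer: |island computer|
| content matrix|
|   by rock rice|
|importance have|
|  diamond glass|
|     open young|

Derivation:
Line 1: ['island', 'computer'] (min_width=15, slack=0)
Line 2: ['content', 'matrix'] (min_width=14, slack=1)
Line 3: ['by', 'rock', 'rice'] (min_width=12, slack=3)
Line 4: ['importance', 'have'] (min_width=15, slack=0)
Line 5: ['diamond', 'glass'] (min_width=13, slack=2)
Line 6: ['open', 'young'] (min_width=10, slack=5)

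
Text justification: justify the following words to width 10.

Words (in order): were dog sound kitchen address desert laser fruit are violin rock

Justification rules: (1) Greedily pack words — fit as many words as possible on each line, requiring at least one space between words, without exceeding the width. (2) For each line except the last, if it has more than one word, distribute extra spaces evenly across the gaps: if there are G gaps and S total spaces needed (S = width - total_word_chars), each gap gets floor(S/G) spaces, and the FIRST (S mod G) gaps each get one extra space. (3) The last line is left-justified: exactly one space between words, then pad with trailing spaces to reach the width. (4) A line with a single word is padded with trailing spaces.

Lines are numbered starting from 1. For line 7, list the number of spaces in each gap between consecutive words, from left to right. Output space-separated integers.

Answer: 2

Derivation:
Line 1: ['were', 'dog'] (min_width=8, slack=2)
Line 2: ['sound'] (min_width=5, slack=5)
Line 3: ['kitchen'] (min_width=7, slack=3)
Line 4: ['address'] (min_width=7, slack=3)
Line 5: ['desert'] (min_width=6, slack=4)
Line 6: ['laser'] (min_width=5, slack=5)
Line 7: ['fruit', 'are'] (min_width=9, slack=1)
Line 8: ['violin'] (min_width=6, slack=4)
Line 9: ['rock'] (min_width=4, slack=6)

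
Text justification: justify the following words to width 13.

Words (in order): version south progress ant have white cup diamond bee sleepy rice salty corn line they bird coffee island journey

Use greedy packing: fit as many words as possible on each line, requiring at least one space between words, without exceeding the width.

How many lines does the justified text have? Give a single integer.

Answer: 10

Derivation:
Line 1: ['version', 'south'] (min_width=13, slack=0)
Line 2: ['progress', 'ant'] (min_width=12, slack=1)
Line 3: ['have', 'white'] (min_width=10, slack=3)
Line 4: ['cup', 'diamond'] (min_width=11, slack=2)
Line 5: ['bee', 'sleepy'] (min_width=10, slack=3)
Line 6: ['rice', 'salty'] (min_width=10, slack=3)
Line 7: ['corn', 'line'] (min_width=9, slack=4)
Line 8: ['they', 'bird'] (min_width=9, slack=4)
Line 9: ['coffee', 'island'] (min_width=13, slack=0)
Line 10: ['journey'] (min_width=7, slack=6)
Total lines: 10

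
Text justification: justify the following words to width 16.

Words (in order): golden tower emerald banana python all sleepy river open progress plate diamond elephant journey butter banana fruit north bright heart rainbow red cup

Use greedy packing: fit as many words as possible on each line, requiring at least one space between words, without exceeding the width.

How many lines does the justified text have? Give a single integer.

Line 1: ['golden', 'tower'] (min_width=12, slack=4)
Line 2: ['emerald', 'banana'] (min_width=14, slack=2)
Line 3: ['python', 'all'] (min_width=10, slack=6)
Line 4: ['sleepy', 'river'] (min_width=12, slack=4)
Line 5: ['open', 'progress'] (min_width=13, slack=3)
Line 6: ['plate', 'diamond'] (min_width=13, slack=3)
Line 7: ['elephant', 'journey'] (min_width=16, slack=0)
Line 8: ['butter', 'banana'] (min_width=13, slack=3)
Line 9: ['fruit', 'north'] (min_width=11, slack=5)
Line 10: ['bright', 'heart'] (min_width=12, slack=4)
Line 11: ['rainbow', 'red', 'cup'] (min_width=15, slack=1)
Total lines: 11

Answer: 11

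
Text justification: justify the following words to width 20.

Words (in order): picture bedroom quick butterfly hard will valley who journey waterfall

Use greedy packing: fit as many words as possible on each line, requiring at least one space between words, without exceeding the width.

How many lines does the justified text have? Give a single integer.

Line 1: ['picture', 'bedroom'] (min_width=15, slack=5)
Line 2: ['quick', 'butterfly', 'hard'] (min_width=20, slack=0)
Line 3: ['will', 'valley', 'who'] (min_width=15, slack=5)
Line 4: ['journey', 'waterfall'] (min_width=17, slack=3)
Total lines: 4

Answer: 4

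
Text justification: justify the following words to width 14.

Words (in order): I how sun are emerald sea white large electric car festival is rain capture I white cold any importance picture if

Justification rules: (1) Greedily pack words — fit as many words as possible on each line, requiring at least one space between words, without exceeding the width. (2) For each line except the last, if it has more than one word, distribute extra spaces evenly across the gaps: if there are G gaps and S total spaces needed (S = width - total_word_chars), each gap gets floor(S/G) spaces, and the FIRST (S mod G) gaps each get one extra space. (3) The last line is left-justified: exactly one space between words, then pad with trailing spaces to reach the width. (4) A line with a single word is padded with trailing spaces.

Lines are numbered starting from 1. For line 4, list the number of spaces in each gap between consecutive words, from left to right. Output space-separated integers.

Answer: 3

Derivation:
Line 1: ['I', 'how', 'sun', 'are'] (min_width=13, slack=1)
Line 2: ['emerald', 'sea'] (min_width=11, slack=3)
Line 3: ['white', 'large'] (min_width=11, slack=3)
Line 4: ['electric', 'car'] (min_width=12, slack=2)
Line 5: ['festival', 'is'] (min_width=11, slack=3)
Line 6: ['rain', 'capture', 'I'] (min_width=14, slack=0)
Line 7: ['white', 'cold', 'any'] (min_width=14, slack=0)
Line 8: ['importance'] (min_width=10, slack=4)
Line 9: ['picture', 'if'] (min_width=10, slack=4)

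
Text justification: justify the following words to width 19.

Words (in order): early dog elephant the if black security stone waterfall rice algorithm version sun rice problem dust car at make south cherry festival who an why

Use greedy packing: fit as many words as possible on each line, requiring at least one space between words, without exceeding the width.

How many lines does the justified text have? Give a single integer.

Answer: 9

Derivation:
Line 1: ['early', 'dog', 'elephant'] (min_width=18, slack=1)
Line 2: ['the', 'if', 'black'] (min_width=12, slack=7)
Line 3: ['security', 'stone'] (min_width=14, slack=5)
Line 4: ['waterfall', 'rice'] (min_width=14, slack=5)
Line 5: ['algorithm', 'version'] (min_width=17, slack=2)
Line 6: ['sun', 'rice', 'problem'] (min_width=16, slack=3)
Line 7: ['dust', 'car', 'at', 'make'] (min_width=16, slack=3)
Line 8: ['south', 'cherry'] (min_width=12, slack=7)
Line 9: ['festival', 'who', 'an', 'why'] (min_width=19, slack=0)
Total lines: 9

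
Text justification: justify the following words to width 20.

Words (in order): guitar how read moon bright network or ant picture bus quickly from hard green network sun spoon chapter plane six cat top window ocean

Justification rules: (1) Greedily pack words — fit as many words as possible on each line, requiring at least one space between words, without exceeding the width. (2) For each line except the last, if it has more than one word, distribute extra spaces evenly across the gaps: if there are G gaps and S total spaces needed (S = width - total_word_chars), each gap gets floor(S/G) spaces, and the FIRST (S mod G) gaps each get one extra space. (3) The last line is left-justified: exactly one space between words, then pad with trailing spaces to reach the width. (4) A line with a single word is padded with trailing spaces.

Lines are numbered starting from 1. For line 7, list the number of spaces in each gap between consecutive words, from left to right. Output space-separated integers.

Line 1: ['guitar', 'how', 'read', 'moon'] (min_width=20, slack=0)
Line 2: ['bright', 'network', 'or'] (min_width=17, slack=3)
Line 3: ['ant', 'picture', 'bus'] (min_width=15, slack=5)
Line 4: ['quickly', 'from', 'hard'] (min_width=17, slack=3)
Line 5: ['green', 'network', 'sun'] (min_width=17, slack=3)
Line 6: ['spoon', 'chapter', 'plane'] (min_width=19, slack=1)
Line 7: ['six', 'cat', 'top', 'window'] (min_width=18, slack=2)
Line 8: ['ocean'] (min_width=5, slack=15)

Answer: 2 2 1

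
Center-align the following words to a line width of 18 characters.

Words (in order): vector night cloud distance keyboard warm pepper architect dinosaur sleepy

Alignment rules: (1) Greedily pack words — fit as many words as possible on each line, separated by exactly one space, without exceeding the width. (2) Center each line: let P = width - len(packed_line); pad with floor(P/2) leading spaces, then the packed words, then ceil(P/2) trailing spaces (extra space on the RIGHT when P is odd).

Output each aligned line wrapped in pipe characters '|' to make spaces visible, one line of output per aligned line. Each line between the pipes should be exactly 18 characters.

Answer: |vector night cloud|
|distance keyboard |
|   warm pepper    |
|architect dinosaur|
|      sleepy      |

Derivation:
Line 1: ['vector', 'night', 'cloud'] (min_width=18, slack=0)
Line 2: ['distance', 'keyboard'] (min_width=17, slack=1)
Line 3: ['warm', 'pepper'] (min_width=11, slack=7)
Line 4: ['architect', 'dinosaur'] (min_width=18, slack=0)
Line 5: ['sleepy'] (min_width=6, slack=12)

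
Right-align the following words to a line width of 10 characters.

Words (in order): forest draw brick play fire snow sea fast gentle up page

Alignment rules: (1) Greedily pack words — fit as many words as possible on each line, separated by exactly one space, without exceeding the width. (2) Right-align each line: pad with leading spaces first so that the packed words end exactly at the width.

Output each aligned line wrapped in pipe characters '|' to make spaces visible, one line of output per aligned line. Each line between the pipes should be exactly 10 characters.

Answer: |    forest|
|draw brick|
| play fire|
|  snow sea|
|      fast|
| gentle up|
|      page|

Derivation:
Line 1: ['forest'] (min_width=6, slack=4)
Line 2: ['draw', 'brick'] (min_width=10, slack=0)
Line 3: ['play', 'fire'] (min_width=9, slack=1)
Line 4: ['snow', 'sea'] (min_width=8, slack=2)
Line 5: ['fast'] (min_width=4, slack=6)
Line 6: ['gentle', 'up'] (min_width=9, slack=1)
Line 7: ['page'] (min_width=4, slack=6)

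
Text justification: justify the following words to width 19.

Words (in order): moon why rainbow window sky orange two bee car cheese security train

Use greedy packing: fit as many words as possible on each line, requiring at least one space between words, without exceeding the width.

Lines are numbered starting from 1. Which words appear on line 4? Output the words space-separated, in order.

Answer: security train

Derivation:
Line 1: ['moon', 'why', 'rainbow'] (min_width=16, slack=3)
Line 2: ['window', 'sky', 'orange'] (min_width=17, slack=2)
Line 3: ['two', 'bee', 'car', 'cheese'] (min_width=18, slack=1)
Line 4: ['security', 'train'] (min_width=14, slack=5)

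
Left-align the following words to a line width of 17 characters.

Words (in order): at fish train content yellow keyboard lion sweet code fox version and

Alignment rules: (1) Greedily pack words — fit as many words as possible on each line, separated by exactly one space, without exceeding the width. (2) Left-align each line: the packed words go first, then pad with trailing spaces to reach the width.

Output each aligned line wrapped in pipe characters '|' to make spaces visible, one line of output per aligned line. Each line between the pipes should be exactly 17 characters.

Line 1: ['at', 'fish', 'train'] (min_width=13, slack=4)
Line 2: ['content', 'yellow'] (min_width=14, slack=3)
Line 3: ['keyboard', 'lion'] (min_width=13, slack=4)
Line 4: ['sweet', 'code', 'fox'] (min_width=14, slack=3)
Line 5: ['version', 'and'] (min_width=11, slack=6)

Answer: |at fish train    |
|content yellow   |
|keyboard lion    |
|sweet code fox   |
|version and      |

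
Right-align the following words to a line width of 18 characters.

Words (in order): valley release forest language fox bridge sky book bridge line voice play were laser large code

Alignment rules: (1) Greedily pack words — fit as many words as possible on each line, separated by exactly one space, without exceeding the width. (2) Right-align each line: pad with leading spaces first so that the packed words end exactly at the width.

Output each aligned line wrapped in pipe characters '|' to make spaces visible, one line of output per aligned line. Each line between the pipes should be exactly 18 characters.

Line 1: ['valley', 'release'] (min_width=14, slack=4)
Line 2: ['forest', 'language'] (min_width=15, slack=3)
Line 3: ['fox', 'bridge', 'sky'] (min_width=14, slack=4)
Line 4: ['book', 'bridge', 'line'] (min_width=16, slack=2)
Line 5: ['voice', 'play', 'were'] (min_width=15, slack=3)
Line 6: ['laser', 'large', 'code'] (min_width=16, slack=2)

Answer: |    valley release|
|   forest language|
|    fox bridge sky|
|  book bridge line|
|   voice play were|
|  laser large code|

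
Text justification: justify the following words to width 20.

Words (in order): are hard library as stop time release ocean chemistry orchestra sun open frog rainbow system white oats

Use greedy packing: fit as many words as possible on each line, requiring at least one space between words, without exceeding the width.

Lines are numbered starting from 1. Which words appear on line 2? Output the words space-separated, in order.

Answer: stop time release

Derivation:
Line 1: ['are', 'hard', 'library', 'as'] (min_width=19, slack=1)
Line 2: ['stop', 'time', 'release'] (min_width=17, slack=3)
Line 3: ['ocean', 'chemistry'] (min_width=15, slack=5)
Line 4: ['orchestra', 'sun', 'open'] (min_width=18, slack=2)
Line 5: ['frog', 'rainbow', 'system'] (min_width=19, slack=1)
Line 6: ['white', 'oats'] (min_width=10, slack=10)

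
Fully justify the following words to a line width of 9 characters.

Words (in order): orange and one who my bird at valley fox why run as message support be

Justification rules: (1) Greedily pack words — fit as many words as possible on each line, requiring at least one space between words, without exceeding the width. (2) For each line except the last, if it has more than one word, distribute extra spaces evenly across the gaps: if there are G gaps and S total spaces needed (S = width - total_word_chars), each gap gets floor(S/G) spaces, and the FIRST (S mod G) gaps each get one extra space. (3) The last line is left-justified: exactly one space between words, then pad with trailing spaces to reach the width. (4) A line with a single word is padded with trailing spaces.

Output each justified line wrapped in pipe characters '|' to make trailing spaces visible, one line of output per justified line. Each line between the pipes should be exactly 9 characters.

Answer: |orange   |
|and   one|
|who    my|
|bird   at|
|valley   |
|fox   why|
|run    as|
|message  |
|support  |
|be       |

Derivation:
Line 1: ['orange'] (min_width=6, slack=3)
Line 2: ['and', 'one'] (min_width=7, slack=2)
Line 3: ['who', 'my'] (min_width=6, slack=3)
Line 4: ['bird', 'at'] (min_width=7, slack=2)
Line 5: ['valley'] (min_width=6, slack=3)
Line 6: ['fox', 'why'] (min_width=7, slack=2)
Line 7: ['run', 'as'] (min_width=6, slack=3)
Line 8: ['message'] (min_width=7, slack=2)
Line 9: ['support'] (min_width=7, slack=2)
Line 10: ['be'] (min_width=2, slack=7)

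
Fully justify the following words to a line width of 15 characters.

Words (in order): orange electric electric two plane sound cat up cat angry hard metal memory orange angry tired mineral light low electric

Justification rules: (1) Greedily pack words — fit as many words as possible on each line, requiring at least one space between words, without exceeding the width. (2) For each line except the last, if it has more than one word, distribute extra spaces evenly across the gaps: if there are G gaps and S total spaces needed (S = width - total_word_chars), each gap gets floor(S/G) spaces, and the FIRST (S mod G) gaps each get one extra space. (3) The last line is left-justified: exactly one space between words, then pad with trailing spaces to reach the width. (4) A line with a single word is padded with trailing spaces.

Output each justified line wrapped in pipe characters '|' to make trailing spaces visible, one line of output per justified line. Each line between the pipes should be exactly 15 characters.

Line 1: ['orange', 'electric'] (min_width=15, slack=0)
Line 2: ['electric', 'two'] (min_width=12, slack=3)
Line 3: ['plane', 'sound', 'cat'] (min_width=15, slack=0)
Line 4: ['up', 'cat', 'angry'] (min_width=12, slack=3)
Line 5: ['hard', 'metal'] (min_width=10, slack=5)
Line 6: ['memory', 'orange'] (min_width=13, slack=2)
Line 7: ['angry', 'tired'] (min_width=11, slack=4)
Line 8: ['mineral', 'light'] (min_width=13, slack=2)
Line 9: ['low', 'electric'] (min_width=12, slack=3)

Answer: |orange electric|
|electric    two|
|plane sound cat|
|up   cat  angry|
|hard      metal|
|memory   orange|
|angry     tired|
|mineral   light|
|low electric   |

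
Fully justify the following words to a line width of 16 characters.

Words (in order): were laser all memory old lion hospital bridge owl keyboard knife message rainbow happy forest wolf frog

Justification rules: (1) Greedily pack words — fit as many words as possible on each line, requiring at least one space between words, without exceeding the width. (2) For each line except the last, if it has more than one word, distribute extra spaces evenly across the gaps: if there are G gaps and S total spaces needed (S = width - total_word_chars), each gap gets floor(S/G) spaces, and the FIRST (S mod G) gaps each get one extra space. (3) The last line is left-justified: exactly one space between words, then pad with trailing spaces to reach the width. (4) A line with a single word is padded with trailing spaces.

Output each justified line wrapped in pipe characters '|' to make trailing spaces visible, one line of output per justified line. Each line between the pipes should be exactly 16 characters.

Line 1: ['were', 'laser', 'all'] (min_width=14, slack=2)
Line 2: ['memory', 'old', 'lion'] (min_width=15, slack=1)
Line 3: ['hospital', 'bridge'] (min_width=15, slack=1)
Line 4: ['owl', 'keyboard'] (min_width=12, slack=4)
Line 5: ['knife', 'message'] (min_width=13, slack=3)
Line 6: ['rainbow', 'happy'] (min_width=13, slack=3)
Line 7: ['forest', 'wolf', 'frog'] (min_width=16, slack=0)

Answer: |were  laser  all|
|memory  old lion|
|hospital  bridge|
|owl     keyboard|
|knife    message|
|rainbow    happy|
|forest wolf frog|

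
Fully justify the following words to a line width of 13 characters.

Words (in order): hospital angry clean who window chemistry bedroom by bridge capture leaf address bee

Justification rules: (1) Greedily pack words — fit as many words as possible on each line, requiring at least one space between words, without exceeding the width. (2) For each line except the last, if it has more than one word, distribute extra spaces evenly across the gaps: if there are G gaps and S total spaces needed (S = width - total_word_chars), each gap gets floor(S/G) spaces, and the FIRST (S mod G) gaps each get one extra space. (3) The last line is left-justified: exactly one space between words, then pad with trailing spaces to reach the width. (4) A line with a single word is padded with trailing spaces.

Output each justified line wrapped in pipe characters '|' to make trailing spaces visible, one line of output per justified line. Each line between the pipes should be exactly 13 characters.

Answer: |hospital     |
|angry   clean|
|who    window|
|chemistry    |
|bedroom    by|
|bridge       |
|capture  leaf|
|address bee  |

Derivation:
Line 1: ['hospital'] (min_width=8, slack=5)
Line 2: ['angry', 'clean'] (min_width=11, slack=2)
Line 3: ['who', 'window'] (min_width=10, slack=3)
Line 4: ['chemistry'] (min_width=9, slack=4)
Line 5: ['bedroom', 'by'] (min_width=10, slack=3)
Line 6: ['bridge'] (min_width=6, slack=7)
Line 7: ['capture', 'leaf'] (min_width=12, slack=1)
Line 8: ['address', 'bee'] (min_width=11, slack=2)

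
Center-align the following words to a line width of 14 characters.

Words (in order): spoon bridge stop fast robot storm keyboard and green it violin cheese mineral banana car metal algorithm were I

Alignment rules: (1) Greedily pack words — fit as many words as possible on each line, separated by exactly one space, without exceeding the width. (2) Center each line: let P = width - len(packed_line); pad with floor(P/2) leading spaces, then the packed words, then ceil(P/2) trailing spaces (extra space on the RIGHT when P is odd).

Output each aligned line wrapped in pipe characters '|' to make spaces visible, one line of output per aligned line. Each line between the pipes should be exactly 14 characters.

Answer: | spoon bridge |
|  stop fast   |
| robot storm  |
| keyboard and |
|   green it   |
|violin cheese |
|mineral banana|
|  car metal   |
|algorithm were|
|      I       |

Derivation:
Line 1: ['spoon', 'bridge'] (min_width=12, slack=2)
Line 2: ['stop', 'fast'] (min_width=9, slack=5)
Line 3: ['robot', 'storm'] (min_width=11, slack=3)
Line 4: ['keyboard', 'and'] (min_width=12, slack=2)
Line 5: ['green', 'it'] (min_width=8, slack=6)
Line 6: ['violin', 'cheese'] (min_width=13, slack=1)
Line 7: ['mineral', 'banana'] (min_width=14, slack=0)
Line 8: ['car', 'metal'] (min_width=9, slack=5)
Line 9: ['algorithm', 'were'] (min_width=14, slack=0)
Line 10: ['I'] (min_width=1, slack=13)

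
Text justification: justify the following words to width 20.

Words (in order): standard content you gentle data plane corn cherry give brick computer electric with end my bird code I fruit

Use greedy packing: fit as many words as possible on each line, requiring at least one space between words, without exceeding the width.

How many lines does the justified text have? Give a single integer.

Answer: 6

Derivation:
Line 1: ['standard', 'content', 'you'] (min_width=20, slack=0)
Line 2: ['gentle', 'data', 'plane'] (min_width=17, slack=3)
Line 3: ['corn', 'cherry', 'give'] (min_width=16, slack=4)
Line 4: ['brick', 'computer'] (min_width=14, slack=6)
Line 5: ['electric', 'with', 'end', 'my'] (min_width=20, slack=0)
Line 6: ['bird', 'code', 'I', 'fruit'] (min_width=17, slack=3)
Total lines: 6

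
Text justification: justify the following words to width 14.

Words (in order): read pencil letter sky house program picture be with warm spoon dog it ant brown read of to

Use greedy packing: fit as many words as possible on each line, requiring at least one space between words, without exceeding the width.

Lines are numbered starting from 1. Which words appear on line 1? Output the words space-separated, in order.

Answer: read pencil

Derivation:
Line 1: ['read', 'pencil'] (min_width=11, slack=3)
Line 2: ['letter', 'sky'] (min_width=10, slack=4)
Line 3: ['house', 'program'] (min_width=13, slack=1)
Line 4: ['picture', 'be'] (min_width=10, slack=4)
Line 5: ['with', 'warm'] (min_width=9, slack=5)
Line 6: ['spoon', 'dog', 'it'] (min_width=12, slack=2)
Line 7: ['ant', 'brown', 'read'] (min_width=14, slack=0)
Line 8: ['of', 'to'] (min_width=5, slack=9)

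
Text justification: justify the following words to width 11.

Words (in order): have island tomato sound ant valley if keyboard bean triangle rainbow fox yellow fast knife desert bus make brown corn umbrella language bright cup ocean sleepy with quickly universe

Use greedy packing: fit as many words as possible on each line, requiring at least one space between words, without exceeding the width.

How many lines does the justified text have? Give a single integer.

Line 1: ['have', 'island'] (min_width=11, slack=0)
Line 2: ['tomato'] (min_width=6, slack=5)
Line 3: ['sound', 'ant'] (min_width=9, slack=2)
Line 4: ['valley', 'if'] (min_width=9, slack=2)
Line 5: ['keyboard'] (min_width=8, slack=3)
Line 6: ['bean'] (min_width=4, slack=7)
Line 7: ['triangle'] (min_width=8, slack=3)
Line 8: ['rainbow', 'fox'] (min_width=11, slack=0)
Line 9: ['yellow', 'fast'] (min_width=11, slack=0)
Line 10: ['knife'] (min_width=5, slack=6)
Line 11: ['desert', 'bus'] (min_width=10, slack=1)
Line 12: ['make', 'brown'] (min_width=10, slack=1)
Line 13: ['corn'] (min_width=4, slack=7)
Line 14: ['umbrella'] (min_width=8, slack=3)
Line 15: ['language'] (min_width=8, slack=3)
Line 16: ['bright', 'cup'] (min_width=10, slack=1)
Line 17: ['ocean'] (min_width=5, slack=6)
Line 18: ['sleepy', 'with'] (min_width=11, slack=0)
Line 19: ['quickly'] (min_width=7, slack=4)
Line 20: ['universe'] (min_width=8, slack=3)
Total lines: 20

Answer: 20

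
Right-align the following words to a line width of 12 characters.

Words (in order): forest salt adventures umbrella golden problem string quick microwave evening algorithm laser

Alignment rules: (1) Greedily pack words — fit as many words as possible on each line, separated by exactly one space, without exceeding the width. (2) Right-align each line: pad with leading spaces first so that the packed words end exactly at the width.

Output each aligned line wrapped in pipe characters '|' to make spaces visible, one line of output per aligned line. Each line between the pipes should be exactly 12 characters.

Line 1: ['forest', 'salt'] (min_width=11, slack=1)
Line 2: ['adventures'] (min_width=10, slack=2)
Line 3: ['umbrella'] (min_width=8, slack=4)
Line 4: ['golden'] (min_width=6, slack=6)
Line 5: ['problem'] (min_width=7, slack=5)
Line 6: ['string', 'quick'] (min_width=12, slack=0)
Line 7: ['microwave'] (min_width=9, slack=3)
Line 8: ['evening'] (min_width=7, slack=5)
Line 9: ['algorithm'] (min_width=9, slack=3)
Line 10: ['laser'] (min_width=5, slack=7)

Answer: | forest salt|
|  adventures|
|    umbrella|
|      golden|
|     problem|
|string quick|
|   microwave|
|     evening|
|   algorithm|
|       laser|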